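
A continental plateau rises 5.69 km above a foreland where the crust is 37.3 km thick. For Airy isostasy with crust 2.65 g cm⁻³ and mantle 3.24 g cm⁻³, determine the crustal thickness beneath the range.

68.5 km

Root depth r = h ρ_c / (ρ_m − ρ_c) = 5.69 km × 2.65 / 0.59 = 25.56 km.
Total thickness = T + h + r = 37.3 km + 5.69 km + 25.56 km = 68.5 km.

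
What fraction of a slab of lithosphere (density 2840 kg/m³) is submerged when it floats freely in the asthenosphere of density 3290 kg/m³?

Submerged fraction = ρ_obj/ρ_fluid = 2840/3290 = 0.863.

0.863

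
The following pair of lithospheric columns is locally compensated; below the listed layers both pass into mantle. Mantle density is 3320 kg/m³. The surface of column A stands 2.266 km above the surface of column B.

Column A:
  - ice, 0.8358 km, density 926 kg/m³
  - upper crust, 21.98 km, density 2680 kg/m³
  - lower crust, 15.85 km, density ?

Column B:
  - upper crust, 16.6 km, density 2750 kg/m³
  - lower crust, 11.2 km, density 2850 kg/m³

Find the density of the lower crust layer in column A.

Take the compensation level at the base of the deeper column (depth z_c below the surface of column A) and equate Σ ρ_i t_i down to z_c; mantle fills any gap and the z_c terms cancel.
Column A: 0.8358×926 + 21.98×2680 + 15.85×ρ + (z_c − 38.6658)×3320
Column B: 2.266×0 + 16.6×2750 + 11.2×2850 + (z_c − 2.266 − 27.8)×3320
The z_c×3320 term appears on both sides and cancels. Collect the known terms of each column as K = Σ(ρt)_known − 3320 × (depth of known layers): K_A = 59680.3508 − 3320×38.6658 = −68690.1052; K_B = 77570 − 3320×(2.266 + 27.8) = −22249.12.
Balance: K_A + 15.85×ρ = K_B, so ρ = (K_B − K_A)/15.85 = 46441/15.85 = 2930 kg/m³.

2930 kg/m³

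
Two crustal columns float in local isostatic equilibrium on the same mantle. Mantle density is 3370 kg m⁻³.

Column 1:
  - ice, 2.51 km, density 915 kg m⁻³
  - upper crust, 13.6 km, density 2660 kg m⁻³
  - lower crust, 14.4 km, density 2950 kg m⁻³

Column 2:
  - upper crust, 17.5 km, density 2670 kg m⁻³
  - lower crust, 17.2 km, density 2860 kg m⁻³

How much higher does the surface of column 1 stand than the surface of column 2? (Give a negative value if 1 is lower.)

0.25 km

For any compensation level in the mantle, the mantle terms cancel and isostasy reduces to e = (Σt_1 − Σt_2) − (Σ(ρt)_1 − Σ(ρt)_2) / ρ_m.
Σt_1 = 30.51 km; Σt_2 = 34.7 km; Σ(ρt)_1 = 80952.65; Σ(ρt)_2 = 95917 (in km·kg m⁻³).
e = (30.51 − 34.7) − (80952.65 − 95917) / 3370 = 0.25 km.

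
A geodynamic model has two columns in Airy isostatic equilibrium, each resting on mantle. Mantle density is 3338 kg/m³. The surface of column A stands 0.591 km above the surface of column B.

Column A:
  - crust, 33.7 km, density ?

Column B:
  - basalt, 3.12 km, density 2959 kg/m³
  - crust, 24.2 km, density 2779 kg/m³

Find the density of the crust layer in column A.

2840 kg/m³

Take the compensation level at the base of the deeper column (depth z_c below the surface of column A) and equate Σ ρ_i t_i down to z_c; mantle fills any gap and the z_c terms cancel.
Column A: 33.7×ρ + (z_c − 33.7)×3338
Column B: 0.591×0 + 3.12×2959 + 24.2×2779 + (z_c − 0.591 − 27.32)×3338
The z_c×3338 term appears on both sides and cancels. Collect the known terms of each column as K = Σ(ρt)_known − 3338 × (depth of known layers): K_A = 0 − 3338×33.7 = −112490.6; K_B = 76483.88 − 3338×(0.591 + 27.32) = −16683.038.
Balance: K_A + 33.7×ρ = K_B, so ρ = (K_B − K_A)/33.7 = 95807.6/33.7 = 2840 kg/m³.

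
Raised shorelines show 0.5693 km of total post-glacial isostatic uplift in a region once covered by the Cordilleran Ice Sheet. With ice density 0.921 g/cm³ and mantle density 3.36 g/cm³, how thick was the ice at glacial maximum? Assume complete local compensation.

u = t ρ_ice/ρ_m → t = u ρ_m/ρ_ice = 0.5693 km × 3.36/0.921 = 2.08 km.

2.08 km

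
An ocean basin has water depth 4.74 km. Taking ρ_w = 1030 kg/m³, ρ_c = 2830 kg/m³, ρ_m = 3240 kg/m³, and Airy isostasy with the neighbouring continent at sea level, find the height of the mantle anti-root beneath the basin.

20.8 km

Balancing pressure at the compensation depth: replacing crust with seawater at the top is compensated by replacing crust with mantle at the base: d (ρ_c − ρ_w) = a (ρ_m − ρ_c).
a = d (ρ_c − ρ_w)/(ρ_m − ρ_c) = 4.74 km × 1800/410 = 20.8 km.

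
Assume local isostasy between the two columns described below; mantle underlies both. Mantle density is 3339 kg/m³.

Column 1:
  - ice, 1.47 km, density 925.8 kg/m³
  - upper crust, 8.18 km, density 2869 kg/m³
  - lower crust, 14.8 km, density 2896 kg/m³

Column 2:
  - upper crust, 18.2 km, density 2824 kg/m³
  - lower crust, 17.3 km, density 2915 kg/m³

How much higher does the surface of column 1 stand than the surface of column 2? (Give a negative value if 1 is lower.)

For any compensation level in the mantle, the mantle terms cancel and isostasy reduces to e = (Σt_1 − Σt_2) − (Σ(ρt)_1 − Σ(ρt)_2) / ρ_m.
Σt_1 = 24.45 km; Σt_2 = 35.5 km; Σ(ρt)_1 = 67690.146; Σ(ρt)_2 = 101826.3 (in km·kg/m³).
e = (24.45 − 35.5) − (67690.146 − 101826.3) / 3339 = −0.827 km.

−0.827 km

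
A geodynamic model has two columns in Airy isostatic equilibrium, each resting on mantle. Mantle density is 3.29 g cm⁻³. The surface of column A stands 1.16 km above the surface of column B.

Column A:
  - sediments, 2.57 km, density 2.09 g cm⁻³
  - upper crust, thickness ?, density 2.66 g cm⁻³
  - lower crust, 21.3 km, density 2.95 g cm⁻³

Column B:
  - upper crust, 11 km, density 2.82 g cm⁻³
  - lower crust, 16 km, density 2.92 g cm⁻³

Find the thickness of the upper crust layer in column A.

7.27 km

Take the compensation level at the base of the deeper column (depth z_c below the surface of column A) and equate Σ ρ_i t_i down to z_c; mantle fills any gap and the z_c terms cancel.
Column A: 2.57×2.09 + x×2.66 + 21.3×2.95 + (z_c − 23.87 − x)×3.29
Column B: 1.16×0 + 11×2.82 + 16×2.92 + (z_c − 1.16 − 27)×3.29
The z_c×3.29 term appears on both sides and cancels. Collect the known terms of each column as K = Σ(ρt)_known − 3.29 × (depth of known layers): K_A = 68.2063 − 3.29×23.87 = −10.326; K_B = 77.74 − 3.29×(1.16 + 27) = −14.9064.
Balance: K_A − x×(3.29 − 2.66) = K_B, so x = (K_A − K_B)/(3.29 − 2.66) = 4.5804/0.63 = 7.27 km.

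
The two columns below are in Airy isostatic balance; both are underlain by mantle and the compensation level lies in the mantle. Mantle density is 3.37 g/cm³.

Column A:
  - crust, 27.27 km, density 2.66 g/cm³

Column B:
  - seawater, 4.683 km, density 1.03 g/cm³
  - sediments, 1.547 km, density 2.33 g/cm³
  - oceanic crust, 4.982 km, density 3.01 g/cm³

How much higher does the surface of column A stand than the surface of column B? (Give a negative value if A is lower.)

1.48 km

For any compensation level in the mantle, the mantle terms cancel and isostasy reduces to e = (Σt_A − Σt_B) − (Σ(ρt)_A − Σ(ρt)_B) / ρ_m.
Σt_A = 27.27 km; Σt_B = 11.212 km; Σ(ρt)_A = 72.5382; Σ(ρt)_B = 23.42382 (in km·g/cm³).
e = (27.27 − 11.212) − (72.5382 − 23.42382) / 3.37 = 1.48 km.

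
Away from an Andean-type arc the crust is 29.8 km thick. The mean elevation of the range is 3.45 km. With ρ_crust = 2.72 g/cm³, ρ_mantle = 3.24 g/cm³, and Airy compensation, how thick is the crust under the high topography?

Root depth r = h ρ_c / (ρ_m − ρ_c) = 3.45 km × 2.72 / 0.52 = 18.05 km.
Total thickness = T + h + r = 29.8 km + 3.45 km + 18.05 km = 51.3 km.

51.3 km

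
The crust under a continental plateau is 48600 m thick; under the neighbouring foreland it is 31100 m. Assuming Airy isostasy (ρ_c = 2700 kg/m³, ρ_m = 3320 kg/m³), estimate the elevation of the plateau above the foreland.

3270 m

Excess crust Δ = 48600 m − 31100 m = 17500 m, split between elevation h and root r with h + r = Δ.
Airy balance ρ_c h = (ρ_m − ρ_c) r gives r = h ρ_c/(ρ_m − ρ_c), so h (1 + ρ_c/(ρ_m − ρ_c)) = Δ, i.e. h = Δ (ρ_m − ρ_c)/ρ_m.
h = 17500 m × 620/3320 = 3270 m.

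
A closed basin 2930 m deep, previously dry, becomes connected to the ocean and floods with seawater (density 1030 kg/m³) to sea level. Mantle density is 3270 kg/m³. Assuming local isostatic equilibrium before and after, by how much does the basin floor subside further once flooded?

After flooding the water column is d + s deep. Its weight must equal the weight of mantle displaced by the extra subsidence s: (d + s) ρ_w = s ρ_m.
s = d ρ_w / (ρ_m − ρ_w) = 2930 m × 1030/(3270 − 1030) = 1350 m.

1350 m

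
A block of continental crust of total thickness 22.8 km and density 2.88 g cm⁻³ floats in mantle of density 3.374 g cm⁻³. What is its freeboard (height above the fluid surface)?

3.34 km

Floating equilibrium: submerged depth d = t ρ_obj/ρ_fluid = 22.8 km × 2.88/3.374 = 19.46 km.
Freeboard = t − d = 22.8 km − 19.46 km = 3.34 km.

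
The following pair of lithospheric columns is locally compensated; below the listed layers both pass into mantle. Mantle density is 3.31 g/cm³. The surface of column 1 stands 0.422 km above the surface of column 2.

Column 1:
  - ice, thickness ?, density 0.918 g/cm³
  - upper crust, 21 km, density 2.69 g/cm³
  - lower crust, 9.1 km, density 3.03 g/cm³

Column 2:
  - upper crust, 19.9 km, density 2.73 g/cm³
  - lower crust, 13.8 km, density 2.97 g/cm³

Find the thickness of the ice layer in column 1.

0.862 km

Take the compensation level at the base of the deeper column (depth z_c below the surface of column 1) and equate Σ ρ_i t_i down to z_c; mantle fills any gap and the z_c terms cancel.
Column 1: x×0.918 + 21×2.69 + 9.1×3.03 + (z_c − 30.1 − x)×3.31
Column 2: 0.422×0 + 19.9×2.73 + 13.8×2.97 + (z_c − 0.422 − 33.7)×3.31
The z_c×3.31 term appears on both sides and cancels. Collect the known terms of each column as K = Σ(ρt)_known − 3.31 × (depth of known layers): K_1 = 84.063 − 3.31×30.1 = −15.568; K_2 = 95.313 − 3.31×(0.422 + 33.7) = −17.63082.
Balance: K_1 − x×(3.31 − 0.918) = K_2, so x = (K_1 − K_2)/(3.31 − 0.918) = 2.06282/2.392 = 0.862 km.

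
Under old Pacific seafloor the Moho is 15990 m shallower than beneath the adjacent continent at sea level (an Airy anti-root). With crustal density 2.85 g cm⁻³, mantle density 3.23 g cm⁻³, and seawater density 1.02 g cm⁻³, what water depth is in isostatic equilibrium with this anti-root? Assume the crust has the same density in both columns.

Replacing a thickness d of crust by seawater at the top must be balanced by replacing crust with mantle at the base: d (ρ_c − ρ_w) = a (ρ_m − ρ_c).
d = a (ρ_m − ρ_c)/(ρ_c − ρ_w) = 15990 m × 0.38/1.83 = 3320 m.

3320 m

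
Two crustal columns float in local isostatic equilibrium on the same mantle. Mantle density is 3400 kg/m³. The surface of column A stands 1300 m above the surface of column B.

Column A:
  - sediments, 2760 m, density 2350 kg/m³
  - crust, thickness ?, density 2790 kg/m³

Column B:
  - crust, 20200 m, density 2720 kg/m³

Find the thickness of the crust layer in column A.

25000 m

Take the compensation level at the base of the deeper column (depth z_c below the surface of column A) and equate Σ ρ_i t_i down to z_c; mantle fills any gap and the z_c terms cancel.
Column A: 2760×2350 + x×2790 + (z_c − 2760 − x)×3400
Column B: 1300×0 + 20200×2720 + (z_c − 1300 − 20200)×3400
The z_c×3400 term appears on both sides and cancels. Collect the known terms of each column as K = Σ(ρt)_known − 3400 × (depth of known layers): K_A = 6486000 − 3400×2760 = −2898000; K_B = 54944000 − 3400×(1300 + 20200) = −18156000.
Balance: K_A − x×(3400 − 2790) = K_B, so x = (K_A − K_B)/(3400 − 2790) = 15258000/610 = 25000 m.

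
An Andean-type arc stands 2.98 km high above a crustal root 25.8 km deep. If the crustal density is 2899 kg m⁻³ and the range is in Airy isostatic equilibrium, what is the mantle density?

3230 kg m⁻³

Airy balance: ρ_c h = (ρ_m − ρ_c) r → ρ_m = ρ_c (1 + h/r).
ρ_m = 2899 × (1 + 2.98 km/25.8 km) = 3230 kg m⁻³.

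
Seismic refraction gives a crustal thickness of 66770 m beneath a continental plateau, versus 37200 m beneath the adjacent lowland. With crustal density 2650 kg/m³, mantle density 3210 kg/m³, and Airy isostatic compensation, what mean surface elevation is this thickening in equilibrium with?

5160 m

Excess crust Δ = 66770 m − 37200 m = 29570 m, split between elevation h and root r with h + r = Δ.
Airy balance ρ_c h = (ρ_m − ρ_c) r gives r = h ρ_c/(ρ_m − ρ_c), so h (1 + ρ_c/(ρ_m − ρ_c)) = Δ, i.e. h = Δ (ρ_m − ρ_c)/ρ_m.
h = 29570 m × 560/3210 = 5160 m.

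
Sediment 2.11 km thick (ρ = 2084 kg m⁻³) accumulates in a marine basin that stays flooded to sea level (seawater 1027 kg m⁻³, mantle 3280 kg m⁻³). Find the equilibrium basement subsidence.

Submarine loading: the sediment displaces seawater, and the subsidence is in turn flooded, so s (ρ_m − ρ_w) = t (ρ_sed − ρ_w).
s = 2.11 km × (2084 − 1027) / (3280 − 1027) = 0.99 km.

0.99 km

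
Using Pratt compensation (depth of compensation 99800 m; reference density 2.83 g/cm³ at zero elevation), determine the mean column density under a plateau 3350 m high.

2.74 g/cm³

Pratt balance: ρ_ref D = ρ (D + h).
ρ = ρ_ref D/(D + h) = 2.83 × 99800 m/(99800 m + 3350 m) = 2.74 g/cm³.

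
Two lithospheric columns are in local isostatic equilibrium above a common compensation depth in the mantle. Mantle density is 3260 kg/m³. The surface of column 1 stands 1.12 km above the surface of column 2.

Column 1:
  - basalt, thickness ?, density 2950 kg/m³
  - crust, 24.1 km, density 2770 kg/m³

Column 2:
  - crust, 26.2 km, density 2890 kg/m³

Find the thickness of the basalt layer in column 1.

4.96 km

Take the compensation level at the base of the deeper column (depth z_c below the surface of column 1) and equate Σ ρ_i t_i down to z_c; mantle fills any gap and the z_c terms cancel.
Column 1: x×2950 + 24.1×2770 + (z_c − 24.1 − x)×3260
Column 2: 1.12×0 + 26.2×2890 + (z_c − 1.12 − 26.2)×3260
The z_c×3260 term appears on both sides and cancels. Collect the known terms of each column as K = Σ(ρt)_known − 3260 × (depth of known layers): K_1 = 66757 − 3260×24.1 = −11809; K_2 = 75718 − 3260×(1.12 + 26.2) = −13345.2.
Balance: K_1 − x×(3260 − 2950) = K_2, so x = (K_1 − K_2)/(3260 − 2950) = 1536.2/310 = 4.96 km.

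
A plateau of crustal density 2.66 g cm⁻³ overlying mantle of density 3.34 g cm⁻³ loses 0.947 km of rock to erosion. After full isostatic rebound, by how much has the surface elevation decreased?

Rebound u = e ρ_c/ρ_m = 0.947 km × 2.66/3.34 = 0.7542 km.
Net surface drop = e − u = 0.947 km − 0.7542 km = e (ρ_m − ρ_c)/ρ_m = 0.193 km.

0.193 km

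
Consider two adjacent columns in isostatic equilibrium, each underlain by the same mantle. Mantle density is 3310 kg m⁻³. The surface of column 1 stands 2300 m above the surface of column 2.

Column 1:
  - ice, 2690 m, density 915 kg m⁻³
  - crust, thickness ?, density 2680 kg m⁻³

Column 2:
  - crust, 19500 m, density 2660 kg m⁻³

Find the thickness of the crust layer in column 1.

Take the compensation level at the base of the deeper column (depth z_c below the surface of column 1) and equate Σ ρ_i t_i down to z_c; mantle fills any gap and the z_c terms cancel.
Column 1: 2690×915 + x×2680 + (z_c − 2690 − x)×3310
Column 2: 2300×0 + 19500×2660 + (z_c − 2300 − 19500)×3310
The z_c×3310 term appears on both sides and cancels. Collect the known terms of each column as K = Σ(ρt)_known − 3310 × (depth of known layers): K_1 = 2461350 − 3310×2690 = −6442550; K_2 = 51870000 − 3310×(2300 + 19500) = −20288000.
Balance: K_1 − x×(3310 − 2680) = K_2, so x = (K_1 − K_2)/(3310 − 2680) = 13845400/630 = 22000 m.

22000 m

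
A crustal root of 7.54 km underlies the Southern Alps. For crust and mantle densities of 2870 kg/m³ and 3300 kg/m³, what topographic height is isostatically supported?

1.13 km

In Airy isostatic equilibrium: ρ_c h = (ρ_m − ρ_c) r.
h = r (ρ_m − ρ_c) / ρ_c = 7.54 km × (3300 − 2870) / 2870 = 1.13 km.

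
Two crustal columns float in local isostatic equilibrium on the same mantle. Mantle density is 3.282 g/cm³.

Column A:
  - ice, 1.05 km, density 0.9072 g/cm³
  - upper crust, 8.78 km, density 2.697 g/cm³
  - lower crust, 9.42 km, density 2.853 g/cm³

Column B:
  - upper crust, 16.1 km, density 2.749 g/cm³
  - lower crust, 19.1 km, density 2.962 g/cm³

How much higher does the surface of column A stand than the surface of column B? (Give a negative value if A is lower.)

−0.921 km

For any compensation level in the mantle, the mantle terms cancel and isostasy reduces to e = (Σt_A − Σt_B) − (Σ(ρt)_A − Σ(ρt)_B) / ρ_m.
Σt_A = 19.25 km; Σt_B = 35.2 km; Σ(ρt)_A = 51.50748; Σ(ρt)_B = 100.8331 (in km·g/cm³).
e = (19.25 − 35.2) − (51.50748 − 100.8331) / 3.282 = −0.921 km.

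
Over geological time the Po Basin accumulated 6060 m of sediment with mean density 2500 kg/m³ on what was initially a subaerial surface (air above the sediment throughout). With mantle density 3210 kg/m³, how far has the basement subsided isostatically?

4720 m

Subaerial load: s = t ρ_sed / ρ_m = 6060 m × 2500/3210 = 4720 m.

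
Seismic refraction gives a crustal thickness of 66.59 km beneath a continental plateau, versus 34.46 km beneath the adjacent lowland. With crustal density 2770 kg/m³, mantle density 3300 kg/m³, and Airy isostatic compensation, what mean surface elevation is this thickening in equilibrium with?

5.16 km

Excess crust Δ = 66.59 km − 34.46 km = 32.13 km, split between elevation h and root r with h + r = Δ.
Airy balance ρ_c h = (ρ_m − ρ_c) r gives r = h ρ_c/(ρ_m − ρ_c), so h (1 + ρ_c/(ρ_m − ρ_c)) = Δ, i.e. h = Δ (ρ_m − ρ_c)/ρ_m.
h = 32.13 km × 530/3300 = 5.16 km.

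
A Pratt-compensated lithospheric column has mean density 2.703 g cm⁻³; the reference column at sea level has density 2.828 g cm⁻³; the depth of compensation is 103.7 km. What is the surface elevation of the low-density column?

4.8 km

ρ_ref D = ρ (D + h) → h = D (ρ_ref − ρ)/ρ.
h = 103.7 km × (2.828 − 2.703)/2.703 = 4.8 km.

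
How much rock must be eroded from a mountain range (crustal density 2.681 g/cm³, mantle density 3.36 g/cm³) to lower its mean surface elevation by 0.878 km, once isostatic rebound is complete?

Net drop Δ = e − u = e − e ρ_c/ρ_m = e (ρ_m − ρ_c)/ρ_m.
e = Δ ρ_m/(ρ_m − ρ_c) = 0.878 km × 3.36/0.679 = 4.34 km.

4.34 km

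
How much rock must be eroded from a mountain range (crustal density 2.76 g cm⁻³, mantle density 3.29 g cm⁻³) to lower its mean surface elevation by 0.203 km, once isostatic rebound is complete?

1.26 km

Net drop Δ = e − u = e − e ρ_c/ρ_m = e (ρ_m − ρ_c)/ρ_m.
e = Δ ρ_m/(ρ_m − ρ_c) = 0.203 km × 3.29/0.53 = 1.26 km.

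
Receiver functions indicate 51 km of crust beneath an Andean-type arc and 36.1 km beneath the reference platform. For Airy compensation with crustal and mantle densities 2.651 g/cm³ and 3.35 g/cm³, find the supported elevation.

Excess crust Δ = 51 km − 36.1 km = 14.9 km, split between elevation h and root r with h + r = Δ.
Airy balance ρ_c h = (ρ_m − ρ_c) r gives r = h ρ_c/(ρ_m − ρ_c), so h (1 + ρ_c/(ρ_m − ρ_c)) = Δ, i.e. h = Δ (ρ_m − ρ_c)/ρ_m.
h = 14.9 km × 0.699/3.35 = 3.11 km.

3.11 km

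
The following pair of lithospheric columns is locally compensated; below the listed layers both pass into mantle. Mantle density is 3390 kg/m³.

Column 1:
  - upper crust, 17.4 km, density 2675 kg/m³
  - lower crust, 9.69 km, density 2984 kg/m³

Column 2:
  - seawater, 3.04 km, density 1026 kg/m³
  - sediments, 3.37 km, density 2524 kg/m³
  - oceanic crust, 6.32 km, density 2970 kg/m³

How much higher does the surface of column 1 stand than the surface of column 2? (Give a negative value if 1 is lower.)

For any compensation level in the mantle, the mantle terms cancel and isostasy reduces to e = (Σt_1 − Σt_2) − (Σ(ρt)_1 − Σ(ρt)_2) / ρ_m.
Σt_1 = 27.09 km; Σt_2 = 12.73 km; Σ(ρt)_1 = 75459.96; Σ(ρt)_2 = 30395.32 (in km·kg/m³).
e = (27.09 − 12.73) − (75459.96 − 30395.32) / 3390 = 1.07 km.

1.07 km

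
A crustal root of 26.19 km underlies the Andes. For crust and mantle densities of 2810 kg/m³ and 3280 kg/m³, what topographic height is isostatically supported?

Balancing pressure at the compensation depth: ρ_c h = (ρ_m − ρ_c) r.
h = r (ρ_m − ρ_c) / ρ_c = 26.19 km × (3280 − 2810) / 2810 = 4.38 km.

4.38 km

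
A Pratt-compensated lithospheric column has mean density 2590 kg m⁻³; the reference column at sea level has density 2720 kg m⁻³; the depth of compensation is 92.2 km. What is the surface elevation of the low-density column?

ρ_ref D = ρ (D + h) → h = D (ρ_ref − ρ)/ρ.
h = 92.2 km × (2720 − 2590)/2590 = 4.63 km.

4.63 km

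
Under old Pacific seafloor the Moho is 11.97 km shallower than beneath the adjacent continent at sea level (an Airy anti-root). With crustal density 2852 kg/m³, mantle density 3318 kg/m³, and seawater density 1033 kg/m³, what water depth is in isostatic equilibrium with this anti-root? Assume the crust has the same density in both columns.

3.07 km

Replacing a thickness d of crust by seawater at the top must be balanced by replacing crust with mantle at the base: d (ρ_c − ρ_w) = a (ρ_m − ρ_c).
d = a (ρ_m − ρ_c)/(ρ_c − ρ_w) = 11.97 km × 466/1819 = 3.07 km.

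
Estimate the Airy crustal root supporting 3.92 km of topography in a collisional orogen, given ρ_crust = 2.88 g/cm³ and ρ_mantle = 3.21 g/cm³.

For local isostatic compensation: the weight of the topography is balanced by the buoyancy of the root, ρ_c h = (ρ_m − ρ_c) r.
r = h · ρ_c / (ρ_m − ρ_c) = 3.92 km × 2.88 / (3.21 − 2.88) = 34.2 km.

34.2 km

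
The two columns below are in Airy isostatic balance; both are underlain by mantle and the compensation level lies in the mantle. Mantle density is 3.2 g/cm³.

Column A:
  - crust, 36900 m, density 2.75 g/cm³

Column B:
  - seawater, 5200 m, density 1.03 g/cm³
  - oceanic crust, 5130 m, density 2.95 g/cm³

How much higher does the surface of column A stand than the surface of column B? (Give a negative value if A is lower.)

For any compensation level in the mantle, the mantle terms cancel and isostasy reduces to e = (Σt_A − Σt_B) − (Σ(ρt)_A − Σ(ρt)_B) / ρ_m.
Σt_A = 36900 m; Σt_B = 10330 m; Σ(ρt)_A = 101475; Σ(ρt)_B = 20489.5 (in m·g/cm³).
e = (36900 − 10330) − (101475 − 20489.5) / 3.2 = 1260 m.

1260 m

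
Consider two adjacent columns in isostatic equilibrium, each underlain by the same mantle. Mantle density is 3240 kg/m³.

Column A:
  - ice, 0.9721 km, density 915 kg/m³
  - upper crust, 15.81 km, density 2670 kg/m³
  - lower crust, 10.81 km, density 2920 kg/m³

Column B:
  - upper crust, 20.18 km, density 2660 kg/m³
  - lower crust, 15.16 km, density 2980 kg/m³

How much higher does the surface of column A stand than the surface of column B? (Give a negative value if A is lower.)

−0.282 km

For any compensation level in the mantle, the mantle terms cancel and isostasy reduces to e = (Σt_A − Σt_B) − (Σ(ρt)_A − Σ(ρt)_B) / ρ_m.
Σt_A = 27.5921 km; Σt_B = 35.34 km; Σ(ρt)_A = 74667.3715; Σ(ρt)_B = 98855.6 (in km·kg/m³).
e = (27.5921 − 35.34) − (74667.3715 − 98855.6) / 3240 = −0.282 km.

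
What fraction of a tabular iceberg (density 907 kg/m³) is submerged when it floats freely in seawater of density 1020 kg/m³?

Submerged fraction = ρ_obj/ρ_fluid = 907/1020 = 0.889.

0.889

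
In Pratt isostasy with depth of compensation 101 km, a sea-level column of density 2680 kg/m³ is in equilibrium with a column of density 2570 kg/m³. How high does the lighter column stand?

4.32 km

ρ_ref D = ρ (D + h) → h = D (ρ_ref − ρ)/ρ.
h = 101 km × (2680 − 2570)/2570 = 4.32 km.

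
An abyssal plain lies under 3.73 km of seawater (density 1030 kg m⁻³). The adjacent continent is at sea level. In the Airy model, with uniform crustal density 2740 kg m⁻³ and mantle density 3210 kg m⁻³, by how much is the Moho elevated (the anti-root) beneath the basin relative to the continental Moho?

13.6 km

For local isostatic compensation: replacing crust with seawater at the top is compensated by replacing crust with mantle at the base: d (ρ_c − ρ_w) = a (ρ_m − ρ_c).
a = d (ρ_c − ρ_w)/(ρ_m − ρ_c) = 3.73 km × 1710/470 = 13.6 km.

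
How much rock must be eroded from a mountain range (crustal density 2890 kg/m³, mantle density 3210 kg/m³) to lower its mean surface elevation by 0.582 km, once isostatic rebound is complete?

5.84 km

Net drop Δ = e − u = e − e ρ_c/ρ_m = e (ρ_m − ρ_c)/ρ_m.
e = Δ ρ_m/(ρ_m − ρ_c) = 0.582 km × 3210/320 = 5.84 km.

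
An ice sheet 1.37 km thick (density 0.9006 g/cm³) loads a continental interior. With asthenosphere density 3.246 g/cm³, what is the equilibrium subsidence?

For local isostatic compensation: the ice load ρ_ice t is balanced by mantle displaced below, ρ_m s.
s = t ρ_ice / ρ_m = 1.37 km × 0.9006/3.246 = 0.38 km.

0.38 km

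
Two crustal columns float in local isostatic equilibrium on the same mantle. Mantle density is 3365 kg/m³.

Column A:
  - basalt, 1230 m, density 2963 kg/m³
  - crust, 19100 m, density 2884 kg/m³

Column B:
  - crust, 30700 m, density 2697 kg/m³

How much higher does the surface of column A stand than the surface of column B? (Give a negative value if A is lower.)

For any compensation level in the mantle, the mantle terms cancel and isostasy reduces to e = (Σt_A − Σt_B) − (Σ(ρt)_A − Σ(ρt)_B) / ρ_m.
Σt_A = 20330 m; Σt_B = 30700 m; Σ(ρt)_A = 58728890; Σ(ρt)_B = 82797900 (in m·kg/m³).
e = (20330 − 30700) − (58728890 − 82797900) / 3365 = −3220 m.

−3220 m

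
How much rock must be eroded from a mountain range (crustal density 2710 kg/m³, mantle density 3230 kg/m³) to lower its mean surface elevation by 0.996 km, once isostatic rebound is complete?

6.19 km

Net drop Δ = e − u = e − e ρ_c/ρ_m = e (ρ_m − ρ_c)/ρ_m.
e = Δ ρ_m/(ρ_m − ρ_c) = 0.996 km × 3230/520 = 6.19 km.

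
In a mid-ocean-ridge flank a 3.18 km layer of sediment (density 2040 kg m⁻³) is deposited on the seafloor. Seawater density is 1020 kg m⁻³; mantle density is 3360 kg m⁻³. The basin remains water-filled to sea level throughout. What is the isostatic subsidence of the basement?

1.39 km

Submarine loading: the sediment displaces seawater, and the subsidence is in turn flooded, so s (ρ_m − ρ_w) = t (ρ_sed − ρ_w).
s = 3.18 km × (2040 − 1020) / (3360 − 1020) = 1.39 km.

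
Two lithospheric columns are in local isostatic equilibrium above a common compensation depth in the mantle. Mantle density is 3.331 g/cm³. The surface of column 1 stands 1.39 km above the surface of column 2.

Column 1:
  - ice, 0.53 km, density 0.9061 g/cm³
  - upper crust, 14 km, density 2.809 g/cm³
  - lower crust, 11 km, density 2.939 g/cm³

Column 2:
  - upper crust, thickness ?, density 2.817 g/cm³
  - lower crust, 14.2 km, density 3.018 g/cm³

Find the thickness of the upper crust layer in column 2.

Take the compensation level at the base of the deeper column (depth z_c below the surface of column 1) and equate Σ ρ_i t_i down to z_c; mantle fills any gap and the z_c terms cancel.
Column 1: 0.53×0.9061 + 14×2.809 + 11×2.939 + (z_c − 25.53)×3.331
Column 2: 1.39×0 + x×2.817 + 14.2×3.018 + (z_c − 1.39 − 14.2 − x)×3.331
The z_c×3.331 term appears on both sides and cancels. Collect the known terms of each column as K = Σ(ρt)_known − 3.331 × (depth of known layers): K_1 = 72.135233 − 3.331×25.53 = −12.905197; K_2 = 42.8556 − 3.331×(1.39 + 14.2) = −9.07469.
Balance: K_1 = K_2 − x×(3.331 − 2.817), so x = (K_2 − K_1)/(3.331 − 2.817) = 3.83051/0.514 = 7.45 km.

7.45 km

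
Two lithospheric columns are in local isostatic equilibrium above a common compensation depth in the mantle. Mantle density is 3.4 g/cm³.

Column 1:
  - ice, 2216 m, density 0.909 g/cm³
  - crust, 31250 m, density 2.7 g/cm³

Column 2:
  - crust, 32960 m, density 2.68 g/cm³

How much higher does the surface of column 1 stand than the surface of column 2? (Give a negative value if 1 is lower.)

1080 m

For any compensation level in the mantle, the mantle terms cancel and isostasy reduces to e = (Σt_1 − Σt_2) − (Σ(ρt)_1 − Σ(ρt)_2) / ρ_m.
Σt_1 = 33466 m; Σt_2 = 32960 m; Σ(ρt)_1 = 86389.344; Σ(ρt)_2 = 88332.8 (in m·g/cm³).
e = (33466 − 32960) − (86389.344 − 88332.8) / 3.4 = 1080 m.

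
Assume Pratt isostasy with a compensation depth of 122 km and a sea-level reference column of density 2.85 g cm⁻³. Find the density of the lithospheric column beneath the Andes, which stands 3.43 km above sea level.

2.77 g cm⁻³

Pratt balance: ρ_ref D = ρ (D + h).
ρ = ρ_ref D/(D + h) = 2.85 × 122 km/(122 km + 3.43 km) = 2.77 g cm⁻³.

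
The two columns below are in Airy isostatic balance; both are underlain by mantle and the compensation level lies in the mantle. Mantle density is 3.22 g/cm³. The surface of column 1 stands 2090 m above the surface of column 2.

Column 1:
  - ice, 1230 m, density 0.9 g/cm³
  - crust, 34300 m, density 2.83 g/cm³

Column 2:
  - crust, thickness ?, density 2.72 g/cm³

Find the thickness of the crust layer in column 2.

19000 m

Take the compensation level at the base of the deeper column (depth z_c below the surface of column 1) and equate Σ ρ_i t_i down to z_c; mantle fills any gap and the z_c terms cancel.
Column 1: 1230×0.9 + 34300×2.83 + (z_c − 35530)×3.22
Column 2: 2090×0 + x×2.72 + (z_c − 2090 − 0 − x)×3.22
The z_c×3.22 term appears on both sides and cancels. Collect the known terms of each column as K = Σ(ρt)_known − 3.22 × (depth of known layers): K_1 = 98176 − 3.22×35530 = −16230.6; K_2 = 0 − 3.22×(2090 + 0) = −6729.8.
Balance: K_1 = K_2 − x×(3.22 − 2.72), so x = (K_2 − K_1)/(3.22 − 2.72) = 9500.8/0.5 = 19000 m.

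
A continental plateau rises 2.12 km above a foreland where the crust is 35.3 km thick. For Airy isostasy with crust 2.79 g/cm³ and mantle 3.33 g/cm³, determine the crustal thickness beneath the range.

Root depth r = h ρ_c / (ρ_m − ρ_c) = 2.12 km × 2.79 / 0.54 = 10.95 km.
Total thickness = T + h + r = 35.3 km + 2.12 km + 10.95 km = 48.4 km.

48.4 km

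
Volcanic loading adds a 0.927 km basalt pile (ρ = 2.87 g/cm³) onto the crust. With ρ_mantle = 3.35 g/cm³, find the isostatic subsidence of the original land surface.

Subaerial loading: s = t ρ_load / ρ_m.
s = 0.927 km × 2.87/3.35 = 0.794 km.

0.794 km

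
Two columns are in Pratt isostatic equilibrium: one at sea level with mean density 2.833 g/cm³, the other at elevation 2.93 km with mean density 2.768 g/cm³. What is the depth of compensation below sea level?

125 km

ρ_ref D = ρ (D + h) → D (ρ_ref − ρ) = ρ h.
D = ρ h/(ρ_ref − ρ) = 2.768 × 2.93 km/(2.833 − 2.768) = 125 km.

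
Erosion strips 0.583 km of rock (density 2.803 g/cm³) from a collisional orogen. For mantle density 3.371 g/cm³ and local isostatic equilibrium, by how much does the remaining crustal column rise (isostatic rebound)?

Unloading: uplift u = e ρ_c/ρ_m = 0.583 km × 2.803/3.371 = 0.485 km.

0.485 km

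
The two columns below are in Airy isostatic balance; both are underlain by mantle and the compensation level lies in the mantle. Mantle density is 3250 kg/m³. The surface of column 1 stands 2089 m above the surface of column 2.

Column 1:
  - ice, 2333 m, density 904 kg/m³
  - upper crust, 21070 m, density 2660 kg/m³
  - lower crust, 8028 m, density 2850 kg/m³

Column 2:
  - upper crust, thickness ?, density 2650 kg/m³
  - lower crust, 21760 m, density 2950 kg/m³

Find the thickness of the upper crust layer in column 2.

13000 m

Take the compensation level at the base of the deeper column (depth z_c below the surface of column 1) and equate Σ ρ_i t_i down to z_c; mantle fills any gap and the z_c terms cancel.
Column 1: 2333×904 + 21070×2660 + 8028×2850 + (z_c − 31431)×3250
Column 2: 2089×0 + x×2650 + 21760×2950 + (z_c − 2089 − 21760 − x)×3250
The z_c×3250 term appears on both sides and cancels. Collect the known terms of each column as K = Σ(ρt)_known − 3250 × (depth of known layers): K_1 = 81035032 − 3250×31431 = −21115718; K_2 = 64192000 − 3250×(2089 + 21760) = −13317250.
Balance: K_1 = K_2 − x×(3250 − 2650), so x = (K_2 − K_1)/(3250 − 2650) = 7798470/600 = 13000 m.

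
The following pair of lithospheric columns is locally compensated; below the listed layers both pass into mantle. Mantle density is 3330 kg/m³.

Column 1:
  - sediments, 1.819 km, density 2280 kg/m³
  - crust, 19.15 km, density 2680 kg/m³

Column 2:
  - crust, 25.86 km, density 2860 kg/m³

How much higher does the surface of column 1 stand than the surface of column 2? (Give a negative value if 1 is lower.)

0.662 km

For any compensation level in the mantle, the mantle terms cancel and isostasy reduces to e = (Σt_1 − Σt_2) − (Σ(ρt)_1 − Σ(ρt)_2) / ρ_m.
Σt_1 = 20.969 km; Σt_2 = 25.86 km; Σ(ρt)_1 = 55469.32; Σ(ρt)_2 = 73959.6 (in km·kg/m³).
e = (20.969 − 25.86) − (55469.32 − 73959.6) / 3330 = 0.662 km.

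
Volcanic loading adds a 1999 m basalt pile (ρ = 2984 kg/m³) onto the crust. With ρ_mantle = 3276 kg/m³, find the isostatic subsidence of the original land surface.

Subaerial loading: s = t ρ_load / ρ_m.
s = 1999 m × 2984/3276 = 1820 m.

1820 m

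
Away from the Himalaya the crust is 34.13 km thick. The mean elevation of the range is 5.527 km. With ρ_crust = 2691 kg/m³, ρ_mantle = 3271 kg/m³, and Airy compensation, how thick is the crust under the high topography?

65.3 km

Root depth r = h ρ_c / (ρ_m − ρ_c) = 5.527 km × 2691 / 580 = 25.64 km.
Total thickness = T + h + r = 34.13 km + 5.527 km + 25.64 km = 65.3 km.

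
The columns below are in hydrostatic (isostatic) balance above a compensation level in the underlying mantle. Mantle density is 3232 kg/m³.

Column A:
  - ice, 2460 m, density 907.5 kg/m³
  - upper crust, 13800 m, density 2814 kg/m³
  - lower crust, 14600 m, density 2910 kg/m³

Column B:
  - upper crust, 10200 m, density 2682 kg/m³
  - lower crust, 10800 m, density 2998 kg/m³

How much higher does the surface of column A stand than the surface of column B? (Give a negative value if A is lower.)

2490 m

For any compensation level in the mantle, the mantle terms cancel and isostasy reduces to e = (Σt_A − Σt_B) − (Σ(ρt)_A − Σ(ρt)_B) / ρ_m.
Σt_A = 30860 m; Σt_B = 21000 m; Σ(ρt)_A = 83551650; Σ(ρt)_B = 59734800 (in m·kg/m³).
e = (30860 − 21000) − (83551650 − 59734800) / 3232 = 2490 m.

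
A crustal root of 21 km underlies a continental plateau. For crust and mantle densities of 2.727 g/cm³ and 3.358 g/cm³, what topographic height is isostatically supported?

4.86 km

In Airy isostatic equilibrium: ρ_c h = (ρ_m − ρ_c) r.
h = r (ρ_m − ρ_c) / ρ_c = 21 km × (3.358 − 2.727) / 2.727 = 4.86 km.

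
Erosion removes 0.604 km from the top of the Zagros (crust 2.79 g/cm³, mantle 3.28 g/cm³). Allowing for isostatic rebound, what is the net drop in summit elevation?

Rebound u = e ρ_c/ρ_m = 0.604 km × 2.79/3.28 = 0.5138 km.
Net surface drop = e − u = 0.604 km − 0.5138 km = e (ρ_m − ρ_c)/ρ_m = 0.0902 km.

0.0902 km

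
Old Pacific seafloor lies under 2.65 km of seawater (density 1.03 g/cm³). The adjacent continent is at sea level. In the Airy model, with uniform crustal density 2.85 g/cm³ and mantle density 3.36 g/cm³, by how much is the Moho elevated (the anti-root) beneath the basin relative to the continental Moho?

9.46 km

Balancing pressure at the compensation depth: replacing crust with seawater at the top is compensated by replacing crust with mantle at the base: d (ρ_c − ρ_w) = a (ρ_m − ρ_c).
a = d (ρ_c − ρ_w)/(ρ_m − ρ_c) = 2.65 km × 1.82/0.51 = 9.46 km.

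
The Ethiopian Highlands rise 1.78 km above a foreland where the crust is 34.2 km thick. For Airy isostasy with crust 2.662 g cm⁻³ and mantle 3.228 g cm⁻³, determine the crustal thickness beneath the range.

Root depth r = h ρ_c / (ρ_m − ρ_c) = 1.78 km × 2.662 / 0.566 = 8.372 km.
Total thickness = T + h + r = 34.2 km + 1.78 km + 8.372 km = 44.4 km.

44.4 km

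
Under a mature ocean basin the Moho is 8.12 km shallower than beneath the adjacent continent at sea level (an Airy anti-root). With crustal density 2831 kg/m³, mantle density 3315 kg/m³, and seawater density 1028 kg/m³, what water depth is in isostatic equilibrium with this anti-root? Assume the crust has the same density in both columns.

Replacing a thickness d of crust by seawater at the top must be balanced by replacing crust with mantle at the base: d (ρ_c − ρ_w) = a (ρ_m − ρ_c).
d = a (ρ_m − ρ_c)/(ρ_c − ρ_w) = 8.12 km × 484/1803 = 2.18 km.

2.18 km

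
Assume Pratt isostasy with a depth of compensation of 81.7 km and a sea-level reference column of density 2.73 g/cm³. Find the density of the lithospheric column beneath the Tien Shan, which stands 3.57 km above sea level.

Pratt balance: ρ_ref D = ρ (D + h).
ρ = ρ_ref D/(D + h) = 2.73 × 81.7 km/(81.7 km + 3.57 km) = 2.62 g/cm³.

2.62 g/cm³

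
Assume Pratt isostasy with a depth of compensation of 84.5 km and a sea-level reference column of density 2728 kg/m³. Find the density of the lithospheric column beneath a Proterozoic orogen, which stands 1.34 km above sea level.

2690 kg/m³

Pratt balance: ρ_ref D = ρ (D + h).
ρ = ρ_ref D/(D + h) = 2728 × 84.5 km/(84.5 km + 1.34 km) = 2690 kg/m³.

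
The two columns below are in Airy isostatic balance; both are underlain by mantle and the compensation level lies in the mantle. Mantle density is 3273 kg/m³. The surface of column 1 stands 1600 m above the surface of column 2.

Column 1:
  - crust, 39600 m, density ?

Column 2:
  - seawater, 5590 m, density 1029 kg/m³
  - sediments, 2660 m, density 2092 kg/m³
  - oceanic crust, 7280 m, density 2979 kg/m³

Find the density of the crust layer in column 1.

Take the compensation level at the base of the deeper column (depth z_c below the surface of column 1) and equate Σ ρ_i t_i down to z_c; mantle fills any gap and the z_c terms cancel.
Column 1: 39600×ρ + (z_c − 39600)×3273
Column 2: 1600×0 + 5590×1029 + 2660×2092 + 7280×2979 + (z_c − 1600 − 15530)×3273
The z_c×3273 term appears on both sides and cancels. Collect the known terms of each column as K = Σ(ρt)_known − 3273 × (depth of known layers): K_1 = 0 − 3273×39600 = −129610800; K_2 = 33003950 − 3273×(1600 + 15530) = −23062540.
Balance: K_1 + 39600×ρ = K_2, so ρ = (K_2 − K_1)/39600 = 106548000/39600 = 2690 kg/m³.

2690 kg/m³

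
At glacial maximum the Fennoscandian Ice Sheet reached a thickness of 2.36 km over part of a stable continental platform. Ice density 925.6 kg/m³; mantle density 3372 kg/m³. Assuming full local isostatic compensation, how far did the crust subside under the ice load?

Equating mass per unit area of the two columns: the ice load ρ_ice t is balanced by mantle displaced below, ρ_m s.
s = t ρ_ice / ρ_m = 2.36 km × 925.6/3372 = 0.648 km.

0.648 km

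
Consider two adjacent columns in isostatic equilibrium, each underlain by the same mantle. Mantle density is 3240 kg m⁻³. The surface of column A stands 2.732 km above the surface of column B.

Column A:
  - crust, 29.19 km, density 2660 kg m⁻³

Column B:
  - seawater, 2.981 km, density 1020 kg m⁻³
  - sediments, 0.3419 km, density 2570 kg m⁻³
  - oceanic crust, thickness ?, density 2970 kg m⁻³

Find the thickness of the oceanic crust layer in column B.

4.56 km

Take the compensation level at the base of the deeper column (depth z_c below the surface of column A) and equate Σ ρ_i t_i down to z_c; mantle fills any gap and the z_c terms cancel.
Column A: 29.19×2660 + (z_c − 29.19)×3240
Column B: 2.732×0 + 2.981×1020 + 0.3419×2570 + x×2970 + (z_c − 2.732 − 3.3229 − x)×3240
The z_c×3240 term appears on both sides and cancels. Collect the known terms of each column as K = Σ(ρt)_known − 3240 × (depth of known layers): K_A = 77645.4 − 3240×29.19 = −16930.2; K_B = 3919.303 − 3240×(2.732 + 3.3229) = −15698.573.
Balance: K_A = K_B − x×(3240 − 2970), so x = (K_B − K_A)/(3240 − 2970) = 1231.63/270 = 4.56 km.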